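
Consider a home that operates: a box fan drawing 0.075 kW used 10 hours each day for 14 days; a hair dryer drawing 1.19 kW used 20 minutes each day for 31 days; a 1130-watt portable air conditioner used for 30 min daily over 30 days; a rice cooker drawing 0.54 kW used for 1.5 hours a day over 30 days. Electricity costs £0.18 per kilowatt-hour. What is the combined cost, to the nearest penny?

£11.53

box fan: Runtime = 10 h/day × 14 days = 140 h
box fan: 0.075 kW × 140 h = 10.5 kWh
hair dryer: Runtime = 20 min × 31 = 620 min = 10.333333… h
hair dryer: 1.19 kW × 10.333333… h = 12.296666… kWh
portable air conditioner: Runtime = 30 min × 30 = 900 min = 15 h
portable air conditioner: 1.13 kW × 15 h = 16.95 kWh
rice cooker: Runtime = 1.5 h/day × 30 days = 45 h
rice cooker: 0.54 kW × 45 h = 24.3 kWh
Total energy = 64.046666… kWh
Cost = 64.046666… × £0.18 = £11.53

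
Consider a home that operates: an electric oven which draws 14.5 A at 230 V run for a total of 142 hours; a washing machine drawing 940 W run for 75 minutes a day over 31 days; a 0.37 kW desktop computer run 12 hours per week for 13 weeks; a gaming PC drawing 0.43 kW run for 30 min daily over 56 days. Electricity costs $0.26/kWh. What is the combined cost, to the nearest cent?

electric oven: Power = 14.5 A × 230 V = 3335 W = 3.335 kW
electric oven: 3.335 kW × 142 h = 473.57 kWh
washing machine: Runtime = 75 min × 31 = 2325 min = 38.75 h
washing machine: 0.94 kW × 38.75 h = 36.425 kWh
desktop computer: Runtime = 12 h/week × 13 weeks = 156 h
desktop computer: 0.37 kW × 156 h = 57.72 kWh
gaming PC: Runtime = 30 min × 56 = 1680 min = 28 h
gaming PC: 0.43 kW × 28 h = 12.04 kWh
Total energy = 579.755 kWh
Cost = 579.755 × $0.26 = $150.74

$150.74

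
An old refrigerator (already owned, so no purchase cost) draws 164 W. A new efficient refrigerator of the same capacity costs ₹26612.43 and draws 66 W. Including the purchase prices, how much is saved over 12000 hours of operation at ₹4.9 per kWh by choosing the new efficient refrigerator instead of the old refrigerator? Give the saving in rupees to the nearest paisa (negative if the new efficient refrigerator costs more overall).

old refrigerator: ₹0.00 + (164/1000) kW × 12000 h × ₹4.9 = ₹0.00 + ₹9643.2 = ₹9643.2
new efficient refrigerator: ₹26612.43 + (66/1000) kW × 12000 h × ₹4.9 = ₹26612.43 + ₹3880.8 = ₹30493.23
Saving = ₹9643.2 − ₹30493.23 = −₹20850.03

-₹20850.03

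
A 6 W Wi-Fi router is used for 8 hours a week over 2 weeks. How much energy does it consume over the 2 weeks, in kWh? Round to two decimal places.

Runtime = 8 h/week × 2 weeks = 16 h
Energy = 0.006 kW × 16 h = 0.096 kWh ≈ 0.10 kWh

0.10 kWh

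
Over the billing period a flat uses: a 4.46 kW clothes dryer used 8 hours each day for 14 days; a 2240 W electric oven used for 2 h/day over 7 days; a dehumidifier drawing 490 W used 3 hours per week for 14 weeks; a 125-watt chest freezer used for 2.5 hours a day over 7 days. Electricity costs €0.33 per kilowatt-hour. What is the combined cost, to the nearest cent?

€182.70

clothes dryer: Runtime = 8 h/day × 14 days = 112 h
clothes dryer: 4.46 kW × 112 h = 499.52 kWh
electric oven: Runtime = 2 h/day × 7 days = 14 h
electric oven: 2.24 kW × 14 h = 31.36 kWh
dehumidifier: Runtime = 3 h/week × 14 weeks = 42 h
dehumidifier: 0.49 kW × 42 h = 20.58 kWh
chest freezer: Runtime = 2.5 h/day × 7 days = 17.5 h
chest freezer: 0.125 kW × 17.5 h = 2.1875 kWh
Total energy = 553.6475 kWh
Cost = 553.6475 × €0.33 = €182.70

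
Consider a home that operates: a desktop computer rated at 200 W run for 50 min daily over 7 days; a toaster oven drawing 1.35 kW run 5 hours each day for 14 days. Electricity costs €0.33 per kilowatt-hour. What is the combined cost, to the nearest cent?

€31.57

desktop computer: Runtime = 50 min × 7 = 350 min = 5.833333… h
desktop computer: 0.2 kW × 5.833333… h = 1.166666… kWh
toaster oven: Runtime = 5 h/day × 14 days = 70 h
toaster oven: 1.35 kW × 70 h = 94.5 kWh
Total energy = 95.666666… kWh
Cost = 95.666666… × €0.33 = €31.57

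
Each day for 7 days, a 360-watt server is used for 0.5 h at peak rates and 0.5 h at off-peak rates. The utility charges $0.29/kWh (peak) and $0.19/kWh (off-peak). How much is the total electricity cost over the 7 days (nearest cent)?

$0.60

Peak energy = 0.36 kW × 0.5 h × 7 = 1.26 kWh
Off-peak energy = 0.36 kW × 0.5 h × 7 = 1.26 kWh
Cost = 1.26 × $0.29 + 1.26 × $0.19 = $0.3654 + $0.2394 = $0.60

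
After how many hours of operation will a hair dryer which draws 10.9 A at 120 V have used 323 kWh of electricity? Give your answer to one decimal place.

Power = 10.9 A × 120 V = 1308 W = 1.308 kW
Hours = 323 kWh ÷ 1.308 kW = 246.9 h

246.9 h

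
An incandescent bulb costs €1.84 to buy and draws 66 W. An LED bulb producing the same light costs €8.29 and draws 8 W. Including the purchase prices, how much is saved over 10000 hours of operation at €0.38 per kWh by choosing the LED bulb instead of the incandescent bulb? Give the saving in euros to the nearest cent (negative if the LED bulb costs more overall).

€213.95

incandescent bulb: €1.84 + (66/1000) kW × 10000 h × €0.38 = €1.84 + €250.8 = €252.64
LED bulb: €8.29 + (8/1000) kW × 10000 h × €0.38 = €8.29 + €30.4 = €38.69
Saving = €252.64 − €38.69 = €213.95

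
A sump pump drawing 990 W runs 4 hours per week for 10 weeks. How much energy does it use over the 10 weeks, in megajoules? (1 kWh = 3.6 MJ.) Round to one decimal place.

Runtime = 4 h/week × 10 weeks = 40 h
Energy = 0.99 kW × 40 h = 39.6 kWh
= 39.6 × 3.6 MJ = 142.6 MJ

142.6 MJ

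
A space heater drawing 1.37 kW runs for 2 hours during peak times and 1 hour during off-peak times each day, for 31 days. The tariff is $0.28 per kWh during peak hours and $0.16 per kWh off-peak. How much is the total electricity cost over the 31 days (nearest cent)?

Peak energy = 1.37 kW × 2 h × 31 = 84.94 kWh
Off-peak energy = 1.37 kW × 1 h × 31 = 42.47 kWh
Cost = 84.94 × $0.28 + 42.47 × $0.16 = $23.7832 + $6.7952 = $30.58

$30.58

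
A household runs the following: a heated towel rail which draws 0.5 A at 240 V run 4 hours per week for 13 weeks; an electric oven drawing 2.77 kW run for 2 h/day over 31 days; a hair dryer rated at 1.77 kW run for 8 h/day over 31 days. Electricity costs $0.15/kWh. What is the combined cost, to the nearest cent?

$92.54

heated towel rail: Power = 0.5 A × 240 V = 120 W = 0.12 kW
heated towel rail: Runtime = 4 h/week × 13 weeks = 52 h
heated towel rail: 0.12 kW × 52 h = 6.24 kWh
electric oven: Runtime = 2 h/day × 31 days = 62 h
electric oven: 2.77 kW × 62 h = 171.74 kWh
hair dryer: Runtime = 8 h/day × 31 days = 248 h
hair dryer: 1.77 kW × 248 h = 438.96 kWh
Total energy = 616.94 kWh
Cost = 616.94 × $0.15 = $92.54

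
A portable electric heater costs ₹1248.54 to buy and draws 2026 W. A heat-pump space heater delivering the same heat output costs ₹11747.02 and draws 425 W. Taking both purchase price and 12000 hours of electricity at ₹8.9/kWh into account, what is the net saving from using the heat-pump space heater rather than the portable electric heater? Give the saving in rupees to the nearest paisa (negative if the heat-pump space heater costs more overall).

portable electric heater: ₹1248.54 + (2026/1000) kW × 12000 h × ₹8.9 = ₹1248.54 + ₹216376.8 = ₹217625.34
heat-pump space heater: ₹11747.02 + (425/1000) kW × 12000 h × ₹8.9 = ₹11747.02 + ₹45390 = ₹57137.02
Saving = ₹217625.34 − ₹57137.02 = ₹160488.32

₹160488.32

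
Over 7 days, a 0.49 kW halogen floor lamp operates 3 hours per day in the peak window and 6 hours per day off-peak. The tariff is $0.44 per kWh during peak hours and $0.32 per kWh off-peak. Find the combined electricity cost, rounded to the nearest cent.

$11.11

Peak energy = 0.49 kW × 3 h × 7 = 10.29 kWh
Off-peak energy = 0.49 kW × 6 h × 7 = 20.58 kWh
Cost = 10.29 × $0.44 + 20.58 × $0.32 = $4.5276 + $6.5856 = $11.11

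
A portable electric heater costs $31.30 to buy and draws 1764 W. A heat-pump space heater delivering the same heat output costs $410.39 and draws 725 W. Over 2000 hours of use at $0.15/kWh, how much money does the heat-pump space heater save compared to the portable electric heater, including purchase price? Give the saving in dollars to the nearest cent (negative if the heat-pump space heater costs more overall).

portable electric heater: $31.30 + (1764/1000) kW × 2000 h × $0.15 = $31.30 + $529.2 = $560.5
heat-pump space heater: $410.39 + (725/1000) kW × 2000 h × $0.15 = $410.39 + $217.5 = $627.89
Saving = $560.5 − $627.89 = −$67.39

-$67.39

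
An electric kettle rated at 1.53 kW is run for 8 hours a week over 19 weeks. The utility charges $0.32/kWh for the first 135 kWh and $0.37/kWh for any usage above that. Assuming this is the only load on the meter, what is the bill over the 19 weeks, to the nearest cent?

$79.30

Runtime = 8 h/week × 19 weeks = 152 h
Energy = 1.53 kW × 152 h = 232.56 kWh
Tier 1 (0–135 kWh): 135 × $0.32 = $43.2
Above 135 kWh: 97.56 × $0.37 = $36.0972
Bill = $79.30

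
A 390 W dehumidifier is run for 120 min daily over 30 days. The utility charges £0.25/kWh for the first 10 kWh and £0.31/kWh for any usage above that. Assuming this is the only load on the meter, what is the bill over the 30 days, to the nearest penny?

Runtime = 120 min × 30 = 3600 min = 60 h
Energy = 0.39 kW × 60 h = 23.4 kWh
Tier 1 (0–10 kWh): 10 × £0.25 = £2.5
Above 10 kWh: 13.4 × £0.31 = £4.154
Bill = £6.65

£6.65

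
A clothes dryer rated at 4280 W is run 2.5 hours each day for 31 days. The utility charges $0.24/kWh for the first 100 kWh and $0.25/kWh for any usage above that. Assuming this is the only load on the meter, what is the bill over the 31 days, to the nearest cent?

$81.93

Runtime = 2.5 h/day × 31 days = 77.5 h
Energy = 4.28 kW × 77.5 h = 331.7 kWh
Tier 1 (0–100 kWh): 100 × $0.24 = $24
Above 100 kWh: 231.7 × $0.25 = $57.925
Bill = $81.93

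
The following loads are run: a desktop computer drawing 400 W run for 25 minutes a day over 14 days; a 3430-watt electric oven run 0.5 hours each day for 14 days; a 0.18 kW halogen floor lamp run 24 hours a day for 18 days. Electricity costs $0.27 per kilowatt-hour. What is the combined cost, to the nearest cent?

desktop computer: Runtime = 25 min × 14 = 350 min = 5.833333… h
desktop computer: 0.4 kW × 5.833333… h = 2.333333… kWh
electric oven: Runtime = 0.5 h/day × 14 days = 7 h
electric oven: 3.43 kW × 7 h = 24.01 kWh
halogen floor lamp: Runtime = 24 h × 18 = 432 h
halogen floor lamp: 0.18 kW × 432 h = 77.76 kWh
Total energy = 104.103333… kWh
Cost = 104.103333… × $0.27 = $28.11

$28.11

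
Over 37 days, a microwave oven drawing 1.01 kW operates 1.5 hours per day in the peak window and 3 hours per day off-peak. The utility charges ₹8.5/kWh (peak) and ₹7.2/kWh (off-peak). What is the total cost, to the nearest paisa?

Peak energy = 1.01 kW × 1.5 h × 37 = 56.055 kWh
Off-peak energy = 1.01 kW × 3 h × 37 = 112.11 kWh
Cost = 56.055 × ₹8.5 + 112.11 × ₹7.2 = ₹476.4675 + ₹807.192 = ₹1283.66

₹1283.66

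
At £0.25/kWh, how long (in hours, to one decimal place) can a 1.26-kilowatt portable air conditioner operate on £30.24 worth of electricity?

96.0 h

Energy available = £30.24 ÷ £0.25/kWh = 120.96 kWh
Hours = 120.96 kWh ÷ 1.26 kW = 96.0 h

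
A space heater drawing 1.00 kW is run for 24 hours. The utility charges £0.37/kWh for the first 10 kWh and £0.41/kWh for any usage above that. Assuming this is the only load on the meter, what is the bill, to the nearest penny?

£9.44

Energy = 1 kW × 24 h = 24 kWh
Tier 1 (0–10 kWh): 10 × £0.37 = £3.7
Above 10 kWh: 14 × £0.41 = £5.74
Bill = £9.44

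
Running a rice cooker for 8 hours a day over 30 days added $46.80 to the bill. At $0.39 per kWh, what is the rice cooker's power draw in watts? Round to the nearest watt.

500 W

Energy = $46.80 ÷ $0.39/kWh = 120 kWh
Runtime = 8 h/day × 30 days = 240 h
Power = 120 kWh ÷ 240 h = 0.5 kW = 500 W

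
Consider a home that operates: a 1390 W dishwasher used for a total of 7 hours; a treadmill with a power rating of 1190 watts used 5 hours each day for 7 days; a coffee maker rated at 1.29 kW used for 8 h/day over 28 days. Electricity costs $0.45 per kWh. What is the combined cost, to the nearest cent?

dishwasher: 1.39 kW × 7 h = 9.73 kWh
treadmill: Runtime = 5 h/day × 7 days = 35 h
treadmill: 1.19 kW × 35 h = 41.65 kWh
coffee maker: Runtime = 8 h/day × 28 days = 224 h
coffee maker: 1.29 kW × 224 h = 288.96 kWh
Total energy = 340.34 kWh
Cost = 340.34 × $0.45 = $153.15

$153.15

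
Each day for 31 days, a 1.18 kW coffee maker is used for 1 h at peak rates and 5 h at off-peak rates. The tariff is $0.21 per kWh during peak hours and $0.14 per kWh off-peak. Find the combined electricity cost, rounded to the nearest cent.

$33.29

Peak energy = 1.18 kW × 1 h × 31 = 36.58 kWh
Off-peak energy = 1.18 kW × 5 h × 31 = 182.9 kWh
Cost = 36.58 × $0.21 + 182.9 × $0.14 = $7.6818 + $25.606 = $33.29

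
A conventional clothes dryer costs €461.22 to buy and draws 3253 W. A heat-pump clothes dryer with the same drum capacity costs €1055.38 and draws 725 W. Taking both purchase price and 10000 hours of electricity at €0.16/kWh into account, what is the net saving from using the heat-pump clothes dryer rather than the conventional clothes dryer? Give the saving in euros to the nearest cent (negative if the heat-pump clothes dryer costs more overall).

€3450.64

conventional clothes dryer: €461.22 + (3253/1000) kW × 10000 h × €0.16 = €461.22 + €5204.8 = €5666.02
heat-pump clothes dryer: €1055.38 + (725/1000) kW × 10000 h × €0.16 = €1055.38 + €1160 = €2215.38
Saving = €5666.02 − €2215.38 = €3450.64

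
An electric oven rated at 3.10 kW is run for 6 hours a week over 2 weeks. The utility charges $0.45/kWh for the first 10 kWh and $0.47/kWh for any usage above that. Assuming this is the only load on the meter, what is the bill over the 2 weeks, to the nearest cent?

Runtime = 6 h/week × 2 weeks = 12 h
Energy = 3.1 kW × 12 h = 37.2 kWh
Tier 1 (0–10 kWh): 10 × $0.45 = $4.5
Above 10 kWh: 27.2 × $0.47 = $12.784
Bill = $17.28

$17.28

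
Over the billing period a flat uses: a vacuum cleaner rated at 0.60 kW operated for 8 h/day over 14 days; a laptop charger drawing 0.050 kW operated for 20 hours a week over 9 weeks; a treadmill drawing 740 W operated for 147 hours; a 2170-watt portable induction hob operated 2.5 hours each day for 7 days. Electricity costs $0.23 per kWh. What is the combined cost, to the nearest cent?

$51.28

vacuum cleaner: Runtime = 8 h/day × 14 days = 112 h
vacuum cleaner: 0.6 kW × 112 h = 67.2 kWh
laptop charger: Runtime = 20 h/week × 9 weeks = 180 h
laptop charger: 0.05 kW × 180 h = 9 kWh
treadmill: 0.74 kW × 147 h = 108.78 kWh
portable induction hob: Runtime = 2.5 h/day × 7 days = 17.5 h
portable induction hob: 2.17 kW × 17.5 h = 37.975 kWh
Total energy = 222.955 kWh
Cost = 222.955 × $0.23 = $51.28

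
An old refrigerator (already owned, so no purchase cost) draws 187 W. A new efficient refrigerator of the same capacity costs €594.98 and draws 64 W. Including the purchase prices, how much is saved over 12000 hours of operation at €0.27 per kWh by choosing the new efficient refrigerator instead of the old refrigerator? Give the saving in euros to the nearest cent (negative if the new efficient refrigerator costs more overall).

old refrigerator: €0.00 + (187/1000) kW × 12000 h × €0.27 = €0.00 + €605.88 = €605.88
new efficient refrigerator: €594.98 + (64/1000) kW × 12000 h × €0.27 = €594.98 + €207.36 = €802.34
Saving = €605.88 − €802.34 = −€196.46

-€196.46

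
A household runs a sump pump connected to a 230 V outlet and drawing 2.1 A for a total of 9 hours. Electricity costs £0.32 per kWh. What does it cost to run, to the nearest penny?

£1.39

Power = 2.1 A × 230 V = 483 W = 0.483 kW
Energy = 0.483 kW × 9 h = 4.347 kWh
Cost = 4.347 kWh × £0.32/kWh = £1.39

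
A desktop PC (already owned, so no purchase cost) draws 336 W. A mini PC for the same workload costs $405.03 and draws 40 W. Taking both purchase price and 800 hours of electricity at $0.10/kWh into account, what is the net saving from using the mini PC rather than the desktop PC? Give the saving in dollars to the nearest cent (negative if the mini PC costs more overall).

desktop PC: $0.00 + (336/1000) kW × 800 h × $0.10 = $0.00 + $26.88 = $26.88
mini PC: $405.03 + (40/1000) kW × 800 h × $0.10 = $405.03 + $3.2 = $408.23
Saving = $26.88 − $408.23 = −$381.35

-$381.35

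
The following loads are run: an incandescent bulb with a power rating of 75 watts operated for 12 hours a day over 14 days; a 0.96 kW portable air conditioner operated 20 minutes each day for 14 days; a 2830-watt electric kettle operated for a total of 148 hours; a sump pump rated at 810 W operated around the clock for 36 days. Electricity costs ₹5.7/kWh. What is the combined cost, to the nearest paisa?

₹6473.83

incandescent bulb: Runtime = 12 h/day × 14 days = 168 h
incandescent bulb: 0.075 kW × 168 h = 12.6 kWh
portable air conditioner: Runtime = 20 min × 14 = 280 min = 4.666666… h
portable air conditioner: 0.96 kW × 4.666666… h = 4.48 kWh
electric kettle: 2.83 kW × 148 h = 418.84 kWh
sump pump: Runtime = 24 h × 36 = 864 h
sump pump: 0.81 kW × 864 h = 699.84 kWh
Total energy = 1135.76 kWh
Cost = 1135.76 × ₹5.7 = ₹6473.83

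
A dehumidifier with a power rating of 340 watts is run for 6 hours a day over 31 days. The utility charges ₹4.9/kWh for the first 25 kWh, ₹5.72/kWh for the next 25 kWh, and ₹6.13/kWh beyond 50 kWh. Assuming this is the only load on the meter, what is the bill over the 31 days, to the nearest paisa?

Runtime = 6 h/day × 31 days = 186 h
Energy = 0.34 kW × 186 h = 63.24 kWh
Tier 1 (0–25 kWh): 25 × ₹4.9 = ₹122.5
Tier 2 (25–50 kWh): 25 × ₹5.72 = ₹143
Above 50 kWh: 13.24 × ₹6.13 = ₹81.1612
Bill = ₹346.66

₹346.66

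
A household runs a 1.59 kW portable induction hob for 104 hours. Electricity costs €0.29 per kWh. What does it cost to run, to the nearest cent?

€47.95

Energy = 1.59 kW × 104 h = 165.36 kWh
Cost = 165.36 kWh × €0.29/kWh = €47.95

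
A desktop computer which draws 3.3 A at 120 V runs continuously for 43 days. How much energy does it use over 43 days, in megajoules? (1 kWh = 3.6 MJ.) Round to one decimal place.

1471.2 MJ

Power = 3.3 A × 120 V = 396 W = 0.396 kW
Runtime = 24 h × 43 = 1032 h
Energy = 0.396 kW × 1032 h = 408.672 kWh
= 408.672 × 3.6 MJ = 1471.2 MJ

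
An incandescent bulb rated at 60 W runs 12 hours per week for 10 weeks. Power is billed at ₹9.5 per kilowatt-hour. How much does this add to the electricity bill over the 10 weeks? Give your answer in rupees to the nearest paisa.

Runtime = 12 h/week × 10 weeks = 120 h
Energy = 0.06 kW × 120 h = 7.2 kWh
Cost = 7.2 kWh × ₹9.5/kWh = ₹68.40

₹68.40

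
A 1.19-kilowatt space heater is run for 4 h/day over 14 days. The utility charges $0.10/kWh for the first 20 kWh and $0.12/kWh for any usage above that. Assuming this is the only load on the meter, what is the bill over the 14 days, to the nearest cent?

$7.60

Runtime = 4 h/day × 14 days = 56 h
Energy = 1.19 kW × 56 h = 66.64 kWh
Tier 1 (0–20 kWh): 20 × $0.10 = $2
Above 20 kWh: 46.64 × $0.12 = $5.5968
Bill = $7.60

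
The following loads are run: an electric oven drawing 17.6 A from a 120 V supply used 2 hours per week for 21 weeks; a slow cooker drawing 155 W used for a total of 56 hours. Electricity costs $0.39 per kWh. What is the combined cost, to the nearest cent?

electric oven: Power = 17.6 A × 120 V = 2112 W = 2.112 kW
electric oven: Runtime = 2 h/week × 21 weeks = 42 h
electric oven: 2.112 kW × 42 h = 88.704 kWh
slow cooker: 0.155 kW × 56 h = 8.68 kWh
Total energy = 97.384 kWh
Cost = 97.384 × $0.39 = $37.98

$37.98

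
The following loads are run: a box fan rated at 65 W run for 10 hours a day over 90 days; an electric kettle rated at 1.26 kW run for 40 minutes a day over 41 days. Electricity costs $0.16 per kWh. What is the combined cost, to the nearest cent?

$14.87

box fan: Runtime = 10 h/day × 90 days = 900 h
box fan: 0.065 kW × 900 h = 58.5 kWh
electric kettle: Runtime = 40 min × 41 = 1640 min = 27.333333… h
electric kettle: 1.26 kW × 27.333333… h = 34.44 kWh
Total energy = 92.94 kWh
Cost = 92.94 × $0.16 = $14.87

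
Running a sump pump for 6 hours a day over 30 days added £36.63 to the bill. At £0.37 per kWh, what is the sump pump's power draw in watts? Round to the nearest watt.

Energy = £36.63 ÷ £0.37/kWh = 99 kWh
Runtime = 6 h/day × 30 days = 180 h
Power = 99 kWh ÷ 180 h = 0.55 kW = 550 W

550 W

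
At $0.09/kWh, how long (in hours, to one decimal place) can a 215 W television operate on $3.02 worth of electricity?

Energy available = $3.02 ÷ $0.09/kWh = 33.5556 kWh
Hours = 33.5556 kWh ÷ 0.215 kW = 156.1 h

156.1 h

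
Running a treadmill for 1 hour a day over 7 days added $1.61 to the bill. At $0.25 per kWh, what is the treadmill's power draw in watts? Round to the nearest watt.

920 W

Energy = $1.61 ÷ $0.25/kWh = 6.44 kWh
Runtime = 1 h/day × 7 days = 7 h
Power = 6.44 kWh ÷ 7 h = 0.92 kW = 920 W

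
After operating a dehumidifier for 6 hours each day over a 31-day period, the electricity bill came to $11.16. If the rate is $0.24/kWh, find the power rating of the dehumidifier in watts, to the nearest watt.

Energy = $11.16 ÷ $0.24/kWh = 46.5 kWh
Runtime = 6 h/day × 31 days = 186 h
Power = 46.5 kWh ÷ 186 h = 0.25 kW = 250 W

250 W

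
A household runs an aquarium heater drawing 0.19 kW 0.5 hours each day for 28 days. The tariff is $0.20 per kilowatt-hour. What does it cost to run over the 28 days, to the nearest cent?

Runtime = 0.5 h/day × 28 days = 14 h
Energy = 0.19 kW × 14 h = 2.66 kWh
Cost = 2.66 kWh × $0.20/kWh = $0.53

$0.53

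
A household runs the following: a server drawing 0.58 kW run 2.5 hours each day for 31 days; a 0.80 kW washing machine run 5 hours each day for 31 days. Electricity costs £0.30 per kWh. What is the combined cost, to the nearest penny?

£50.69

server: Runtime = 2.5 h/day × 31 days = 77.5 h
server: 0.58 kW × 77.5 h = 44.95 kWh
washing machine: Runtime = 5 h/day × 31 days = 155 h
washing machine: 0.8 kW × 155 h = 124 kWh
Total energy = 168.95 kWh
Cost = 168.95 × £0.30 = £50.69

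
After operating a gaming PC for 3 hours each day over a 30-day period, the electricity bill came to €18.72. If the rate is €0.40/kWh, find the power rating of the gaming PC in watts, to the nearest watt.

520 W

Energy = €18.72 ÷ €0.40/kWh = 46.8 kWh
Runtime = 3 h/day × 30 days = 90 h
Power = 46.8 kWh ÷ 90 h = 0.52 kW = 520 W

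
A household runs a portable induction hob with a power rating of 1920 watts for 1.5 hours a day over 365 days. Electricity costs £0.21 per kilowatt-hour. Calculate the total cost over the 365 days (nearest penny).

Runtime = 1.5 h/day × 365 days = 547.5 h
Energy = 1.92 kW × 547.5 h = 1051.2 kWh
Cost = 1051.2 kWh × £0.21/kWh = £220.75

£220.75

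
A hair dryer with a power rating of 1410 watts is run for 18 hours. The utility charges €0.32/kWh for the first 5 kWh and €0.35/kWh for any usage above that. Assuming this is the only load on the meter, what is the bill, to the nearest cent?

Energy = 1.41 kW × 18 h = 25.38 kWh
Tier 1 (0–5 kWh): 5 × €0.32 = €1.6
Above 5 kWh: 20.38 × €0.35 = €7.133
Bill = €8.73

€8.73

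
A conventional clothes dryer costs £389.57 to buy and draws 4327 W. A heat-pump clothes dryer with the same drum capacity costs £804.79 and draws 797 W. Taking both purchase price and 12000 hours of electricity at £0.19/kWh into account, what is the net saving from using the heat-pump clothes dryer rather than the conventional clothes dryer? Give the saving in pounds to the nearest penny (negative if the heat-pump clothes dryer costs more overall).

conventional clothes dryer: £389.57 + (4327/1000) kW × 12000 h × £0.19 = £389.57 + £9865.56 = £10255.13
heat-pump clothes dryer: £804.79 + (797/1000) kW × 12000 h × £0.19 = £804.79 + £1817.16 = £2621.95
Saving = £10255.13 − £2621.95 = £7633.18

£7633.18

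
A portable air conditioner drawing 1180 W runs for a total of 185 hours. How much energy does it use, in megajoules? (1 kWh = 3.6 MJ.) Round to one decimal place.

785.9 MJ

Energy = 1.18 kW × 185 h = 218.3 kWh
= 218.3 × 3.6 MJ = 785.9 MJ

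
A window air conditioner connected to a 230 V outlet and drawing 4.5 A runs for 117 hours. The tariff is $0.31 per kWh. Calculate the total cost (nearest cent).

Power = 4.5 A × 230 V = 1035 W = 1.035 kW
Energy = 1.035 kW × 117 h = 121.095 kWh
Cost = 121.095 kWh × $0.31/kWh = $37.54

$37.54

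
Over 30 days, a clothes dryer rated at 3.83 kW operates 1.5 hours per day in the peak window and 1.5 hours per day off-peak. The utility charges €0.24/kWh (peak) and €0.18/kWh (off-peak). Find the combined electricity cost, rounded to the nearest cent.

Peak energy = 3.83 kW × 1.5 h × 30 = 172.35 kWh
Off-peak energy = 3.83 kW × 1.5 h × 30 = 172.35 kWh
Cost = 172.35 × €0.24 + 172.35 × €0.18 = €41.364 + €31.023 = €72.39

€72.39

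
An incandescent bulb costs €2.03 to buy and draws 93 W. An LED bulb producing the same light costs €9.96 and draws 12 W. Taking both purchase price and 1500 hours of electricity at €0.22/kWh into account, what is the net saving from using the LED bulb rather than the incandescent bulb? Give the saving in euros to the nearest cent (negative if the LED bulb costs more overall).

€18.80

incandescent bulb: €2.03 + (93/1000) kW × 1500 h × €0.22 = €2.03 + €30.69 = €32.72
LED bulb: €9.96 + (12/1000) kW × 1500 h × €0.22 = €9.96 + €3.96 = €13.92
Saving = €32.72 − €13.92 = €18.8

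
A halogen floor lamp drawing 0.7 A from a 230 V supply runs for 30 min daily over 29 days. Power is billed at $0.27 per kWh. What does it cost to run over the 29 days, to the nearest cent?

$0.63

Power = 0.7 A × 230 V = 161 W = 0.161 kW
Runtime = 30 min × 29 = 870 min = 14.5 h
Energy = 0.161 kW × 14.5 h = 2.3345 kWh
Cost = 2.3345 kWh × $0.27/kWh = $0.63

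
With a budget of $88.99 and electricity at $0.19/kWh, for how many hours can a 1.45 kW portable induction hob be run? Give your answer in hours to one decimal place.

Energy available = $88.99 ÷ $0.19/kWh = 468.3684 kWh
Hours = 468.3684 kWh ÷ 1.45 kW = 323.0 h

323.0 h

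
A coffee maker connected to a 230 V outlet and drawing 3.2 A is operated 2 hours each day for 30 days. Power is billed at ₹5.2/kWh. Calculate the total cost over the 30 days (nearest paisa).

₹229.63

Power = 3.2 A × 230 V = 736 W = 0.736 kW
Runtime = 2 h/day × 30 days = 60 h
Energy = 0.736 kW × 60 h = 44.16 kWh
Cost = 44.16 kWh × ₹5.2/kWh = ₹229.63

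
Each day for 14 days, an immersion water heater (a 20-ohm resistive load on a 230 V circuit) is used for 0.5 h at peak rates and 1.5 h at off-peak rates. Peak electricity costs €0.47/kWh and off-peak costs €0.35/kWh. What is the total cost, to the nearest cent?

Power = V²/R = 230²/20 = 2645 W = 2.645 kW
Peak energy = 2.645 kW × 0.5 h × 14 = 18.515 kWh
Off-peak energy = 2.645 kW × 1.5 h × 14 = 55.545 kWh
Cost = 18.515 × €0.47 + 55.545 × €0.35 = €8.70205 + €19.44075 = €28.14

€28.14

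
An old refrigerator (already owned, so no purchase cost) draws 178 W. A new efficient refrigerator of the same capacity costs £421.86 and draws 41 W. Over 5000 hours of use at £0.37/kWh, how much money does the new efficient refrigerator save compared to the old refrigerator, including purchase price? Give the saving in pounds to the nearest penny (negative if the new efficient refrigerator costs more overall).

-£168.41

old refrigerator: £0.00 + (178/1000) kW × 5000 h × £0.37 = £0.00 + £329.3 = £329.3
new efficient refrigerator: £421.86 + (41/1000) kW × 5000 h × £0.37 = £421.86 + £75.85 = £497.71
Saving = £329.3 − £497.71 = −£168.41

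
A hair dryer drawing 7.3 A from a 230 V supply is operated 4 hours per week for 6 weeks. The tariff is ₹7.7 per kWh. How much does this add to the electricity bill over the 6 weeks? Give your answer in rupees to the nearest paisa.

₹310.28

Power = 7.3 A × 230 V = 1679 W = 1.679 kW
Runtime = 4 h/week × 6 weeks = 24 h
Energy = 1.679 kW × 24 h = 40.296 kWh
Cost = 40.296 kWh × ₹7.7/kWh = ₹310.28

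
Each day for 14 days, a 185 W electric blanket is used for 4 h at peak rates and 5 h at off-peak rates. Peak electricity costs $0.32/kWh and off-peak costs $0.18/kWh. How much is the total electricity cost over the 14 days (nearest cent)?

Peak energy = 0.185 kW × 4 h × 14 = 10.36 kWh
Off-peak energy = 0.185 kW × 5 h × 14 = 12.95 kWh
Cost = 10.36 × $0.32 + 12.95 × $0.18 = $3.3152 + $2.331 = $5.65

$5.65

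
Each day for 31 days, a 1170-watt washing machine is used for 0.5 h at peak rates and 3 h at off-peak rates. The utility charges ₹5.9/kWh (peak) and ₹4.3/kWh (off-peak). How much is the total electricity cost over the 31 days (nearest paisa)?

₹574.88

Peak energy = 1.17 kW × 0.5 h × 31 = 18.135 kWh
Off-peak energy = 1.17 kW × 3 h × 31 = 108.81 kWh
Cost = 18.135 × ₹5.9 + 108.81 × ₹4.3 = ₹106.9965 + ₹467.883 = ₹574.88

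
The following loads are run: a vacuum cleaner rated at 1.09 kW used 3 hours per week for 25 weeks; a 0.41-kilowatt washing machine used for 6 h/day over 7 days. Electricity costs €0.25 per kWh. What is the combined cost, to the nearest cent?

vacuum cleaner: Runtime = 3 h/week × 25 weeks = 75 h
vacuum cleaner: 1.09 kW × 75 h = 81.75 kWh
washing machine: Runtime = 6 h/day × 7 days = 42 h
washing machine: 0.41 kW × 42 h = 17.22 kWh
Total energy = 98.97 kWh
Cost = 98.97 × €0.25 = €24.74

€24.74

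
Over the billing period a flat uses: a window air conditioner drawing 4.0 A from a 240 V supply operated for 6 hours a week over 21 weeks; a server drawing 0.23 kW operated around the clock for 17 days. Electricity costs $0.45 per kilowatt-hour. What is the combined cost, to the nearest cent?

window air conditioner: Power = 4.0 A × 240 V = 960 W = 0.96 kW
window air conditioner: Runtime = 6 h/week × 21 weeks = 126 h
window air conditioner: 0.96 kW × 126 h = 120.96 kWh
server: Runtime = 24 h × 17 = 408 h
server: 0.23 kW × 408 h = 93.84 kWh
Total energy = 214.8 kWh
Cost = 214.8 × $0.45 = $96.66

$96.66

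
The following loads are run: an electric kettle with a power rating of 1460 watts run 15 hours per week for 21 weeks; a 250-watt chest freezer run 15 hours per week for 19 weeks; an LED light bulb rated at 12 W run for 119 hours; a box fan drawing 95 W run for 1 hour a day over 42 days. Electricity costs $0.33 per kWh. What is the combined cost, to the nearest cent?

electric kettle: Runtime = 15 h/week × 21 weeks = 315 h
electric kettle: 1.46 kW × 315 h = 459.9 kWh
chest freezer: Runtime = 15 h/week × 19 weeks = 285 h
chest freezer: 0.25 kW × 285 h = 71.25 kWh
LED light bulb: 0.012 kW × 119 h = 1.428 kWh
box fan: Runtime = 1 h/day × 42 days = 42 h
box fan: 0.095 kW × 42 h = 3.99 kWh
Total energy = 536.568 kWh
Cost = 536.568 × $0.33 = $177.07

$177.07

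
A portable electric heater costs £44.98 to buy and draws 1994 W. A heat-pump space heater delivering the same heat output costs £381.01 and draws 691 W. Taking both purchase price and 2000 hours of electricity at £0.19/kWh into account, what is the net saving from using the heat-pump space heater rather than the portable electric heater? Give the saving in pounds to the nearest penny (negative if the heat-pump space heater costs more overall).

£159.11

portable electric heater: £44.98 + (1994/1000) kW × 2000 h × £0.19 = £44.98 + £757.72 = £802.7
heat-pump space heater: £381.01 + (691/1000) kW × 2000 h × £0.19 = £381.01 + £262.58 = £643.59
Saving = £802.7 − £643.59 = £159.11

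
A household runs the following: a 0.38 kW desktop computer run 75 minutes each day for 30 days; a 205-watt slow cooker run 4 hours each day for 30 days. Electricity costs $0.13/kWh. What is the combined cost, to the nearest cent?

desktop computer: Runtime = 75 min × 30 = 2250 min = 37.5 h
desktop computer: 0.38 kW × 37.5 h = 14.25 kWh
slow cooker: Runtime = 4 h/day × 30 days = 120 h
slow cooker: 0.205 kW × 120 h = 24.6 kWh
Total energy = 38.85 kWh
Cost = 38.85 × $0.13 = $5.05

$5.05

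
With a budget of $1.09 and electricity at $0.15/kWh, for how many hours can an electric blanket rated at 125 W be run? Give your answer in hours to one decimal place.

58.1 h

Energy available = $1.09 ÷ $0.15/kWh = 7.2667 kWh
Hours = 7.2667 kWh ÷ 0.125 kW = 58.1 h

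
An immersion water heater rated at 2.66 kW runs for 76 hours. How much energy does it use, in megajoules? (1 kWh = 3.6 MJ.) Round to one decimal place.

727.8 MJ

Energy = 2.66 kW × 76 h = 202.16 kWh
= 202.16 × 3.6 MJ = 727.8 MJ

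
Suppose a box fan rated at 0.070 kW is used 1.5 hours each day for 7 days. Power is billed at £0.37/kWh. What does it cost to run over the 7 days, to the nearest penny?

Runtime = 1.5 h/day × 7 days = 10.5 h
Energy = 0.07 kW × 10.5 h = 0.735 kWh
Cost = 0.735 kWh × £0.37/kWh = £0.27

£0.27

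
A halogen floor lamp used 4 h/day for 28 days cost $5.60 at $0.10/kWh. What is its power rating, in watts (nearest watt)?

Energy = $5.60 ÷ $0.10/kWh = 56 kWh
Runtime = 4 h/day × 28 days = 112 h
Power = 56 kWh ÷ 112 h = 0.5 kW = 500 W

500 W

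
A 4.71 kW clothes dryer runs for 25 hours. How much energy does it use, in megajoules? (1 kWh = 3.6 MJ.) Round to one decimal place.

423.9 MJ

Energy = 4.71 kW × 25 h = 117.75 kWh
= 117.75 × 3.6 MJ = 423.9 MJ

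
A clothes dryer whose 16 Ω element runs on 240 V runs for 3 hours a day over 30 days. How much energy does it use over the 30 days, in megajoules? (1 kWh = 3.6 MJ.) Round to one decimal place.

Power = V²/R = 240²/16 = 3600 W = 3.6 kW
Runtime = 3 h/day × 30 days = 90 h
Energy = 3.6 kW × 90 h = 324 kWh
= 324 × 3.6 MJ = 1166.4 MJ

1166.4 MJ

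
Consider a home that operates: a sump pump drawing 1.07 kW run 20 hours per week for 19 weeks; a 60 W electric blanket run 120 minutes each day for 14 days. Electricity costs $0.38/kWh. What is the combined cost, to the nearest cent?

sump pump: Runtime = 20 h/week × 19 weeks = 380 h
sump pump: 1.07 kW × 380 h = 406.6 kWh
electric blanket: Runtime = 120 min × 14 = 1680 min = 28 h
electric blanket: 0.06 kW × 28 h = 1.68 kWh
Total energy = 408.28 kWh
Cost = 408.28 × $0.38 = $155.15

$155.15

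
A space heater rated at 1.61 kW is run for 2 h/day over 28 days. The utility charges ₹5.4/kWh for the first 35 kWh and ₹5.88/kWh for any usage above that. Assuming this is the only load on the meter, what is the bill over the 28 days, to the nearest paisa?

₹513.34

Runtime = 2 h/day × 28 days = 56 h
Energy = 1.61 kW × 56 h = 90.16 kWh
Tier 1 (0–35 kWh): 35 × ₹5.4 = ₹189
Above 35 kWh: 55.16 × ₹5.88 = ₹324.3408
Bill = ₹513.34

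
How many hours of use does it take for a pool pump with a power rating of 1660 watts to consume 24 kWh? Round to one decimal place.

Hours = 24 kWh ÷ 1.66 kW = 14.5 h

14.5 h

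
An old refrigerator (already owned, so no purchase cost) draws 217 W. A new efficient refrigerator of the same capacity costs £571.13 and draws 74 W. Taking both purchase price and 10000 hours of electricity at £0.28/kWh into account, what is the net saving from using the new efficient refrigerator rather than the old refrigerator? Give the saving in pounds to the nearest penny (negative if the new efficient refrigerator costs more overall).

old refrigerator: £0.00 + (217/1000) kW × 10000 h × £0.28 = £0.00 + £607.6 = £607.6
new efficient refrigerator: £571.13 + (74/1000) kW × 10000 h × £0.28 = £571.13 + £207.2 = £778.33
Saving = £607.6 − £778.33 = −£170.73

-£170.73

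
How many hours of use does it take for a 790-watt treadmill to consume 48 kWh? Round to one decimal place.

Hours = 48 kWh ÷ 0.79 kW = 60.8 h

60.8 h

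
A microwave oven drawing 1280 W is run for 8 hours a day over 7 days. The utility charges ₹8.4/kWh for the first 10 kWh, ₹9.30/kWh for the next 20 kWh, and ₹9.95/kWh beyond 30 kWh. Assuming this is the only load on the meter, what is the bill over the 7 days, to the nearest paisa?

Runtime = 8 h/day × 7 days = 56 h
Energy = 1.28 kW × 56 h = 71.68 kWh
Tier 1 (0–10 kWh): 10 × ₹8.4 = ₹84
Tier 2 (10–30 kWh): 20 × ₹9.30 = ₹186
Above 30 kWh: 41.68 × ₹9.95 = ₹414.716
Bill = ₹684.72

₹684.72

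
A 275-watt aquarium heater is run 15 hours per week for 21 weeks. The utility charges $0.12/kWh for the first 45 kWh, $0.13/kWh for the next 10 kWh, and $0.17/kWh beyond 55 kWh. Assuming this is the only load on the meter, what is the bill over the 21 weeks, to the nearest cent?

Runtime = 15 h/week × 21 weeks = 315 h
Energy = 0.275 kW × 315 h = 86.625 kWh
Tier 1 (0–45 kWh): 45 × $0.12 = $5.4
Tier 2 (45–55 kWh): 10 × $0.13 = $1.3
Above 55 kWh: 31.625 × $0.17 = $5.37625
Bill = $12.08

$12.08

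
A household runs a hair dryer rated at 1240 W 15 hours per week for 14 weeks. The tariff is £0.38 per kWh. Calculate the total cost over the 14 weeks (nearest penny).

£98.95

Runtime = 15 h/week × 14 weeks = 210 h
Energy = 1.24 kW × 210 h = 260.4 kWh
Cost = 260.4 kWh × £0.38/kWh = £98.95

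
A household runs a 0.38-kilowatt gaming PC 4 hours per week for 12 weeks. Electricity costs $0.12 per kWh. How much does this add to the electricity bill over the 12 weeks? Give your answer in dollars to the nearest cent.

Runtime = 4 h/week × 12 weeks = 48 h
Energy = 0.38 kW × 48 h = 18.24 kWh
Cost = 18.24 kWh × $0.12/kWh = $2.19

$2.19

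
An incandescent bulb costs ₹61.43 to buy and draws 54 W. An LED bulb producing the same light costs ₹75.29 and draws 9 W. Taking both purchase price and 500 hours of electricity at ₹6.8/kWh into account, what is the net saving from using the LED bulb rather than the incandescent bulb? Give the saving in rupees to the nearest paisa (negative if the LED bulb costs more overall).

₹139.14

incandescent bulb: ₹61.43 + (54/1000) kW × 500 h × ₹6.8 = ₹61.43 + ₹183.6 = ₹245.03
LED bulb: ₹75.29 + (9/1000) kW × 500 h × ₹6.8 = ₹75.29 + ₹30.6 = ₹105.89
Saving = ₹245.03 − ₹105.89 = ₹139.14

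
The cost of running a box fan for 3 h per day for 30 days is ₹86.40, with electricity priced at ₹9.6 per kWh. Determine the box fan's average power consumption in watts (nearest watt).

100 W

Energy = ₹86.40 ÷ ₹9.6/kWh = 9 kWh
Runtime = 3 h/day × 30 days = 90 h
Power = 9 kWh ÷ 90 h = 0.1 kW = 100 W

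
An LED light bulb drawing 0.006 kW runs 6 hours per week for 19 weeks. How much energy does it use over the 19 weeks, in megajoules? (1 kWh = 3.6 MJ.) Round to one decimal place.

2.5 MJ

Runtime = 6 h/week × 19 weeks = 114 h
Energy = 0.006 kW × 114 h = 0.684 kWh
= 0.684 × 3.6 MJ = 2.5 MJ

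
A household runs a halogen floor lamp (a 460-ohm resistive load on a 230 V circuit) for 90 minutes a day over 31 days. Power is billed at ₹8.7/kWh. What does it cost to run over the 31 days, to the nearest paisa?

Power = V²/R = 230²/460 = 115 W = 0.115 kW
Runtime = 90 min × 31 = 2790 min = 46.5 h
Energy = 0.115 kW × 46.5 h = 5.3475 kWh
Cost = 5.3475 kWh × ₹8.7/kWh = ₹46.52

₹46.52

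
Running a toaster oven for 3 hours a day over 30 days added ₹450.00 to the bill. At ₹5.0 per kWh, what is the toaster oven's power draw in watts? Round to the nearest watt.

1000 W

Energy = ₹450.00 ÷ ₹5.0/kWh = 90 kWh
Runtime = 3 h/day × 30 days = 90 h
Power = 90 kWh ÷ 90 h = 1 kW = 1000 W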